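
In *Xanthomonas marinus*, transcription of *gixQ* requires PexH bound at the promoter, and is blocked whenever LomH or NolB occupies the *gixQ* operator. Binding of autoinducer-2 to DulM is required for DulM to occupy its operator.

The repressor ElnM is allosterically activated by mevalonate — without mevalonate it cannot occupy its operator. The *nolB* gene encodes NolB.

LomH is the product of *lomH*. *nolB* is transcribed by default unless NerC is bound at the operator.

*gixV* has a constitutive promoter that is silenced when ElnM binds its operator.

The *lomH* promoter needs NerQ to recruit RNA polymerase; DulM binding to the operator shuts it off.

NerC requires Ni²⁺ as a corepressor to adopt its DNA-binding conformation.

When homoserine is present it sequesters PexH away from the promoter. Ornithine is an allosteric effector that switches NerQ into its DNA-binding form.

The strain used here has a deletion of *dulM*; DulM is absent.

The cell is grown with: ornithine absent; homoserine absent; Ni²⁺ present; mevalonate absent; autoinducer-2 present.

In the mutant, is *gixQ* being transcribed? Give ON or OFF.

ON

Ornithine is absent, so NerQ is inactive.
DulM is non-functional in this strain, so it has no effect.
Required activator NerQ is absent, so *lomH* is not transcribed.
So LomH is not produced.
Ni²⁺ is present, so NerC is active.
With repressor NerC bound, *nolB* is not transcribed.
So NolB is not produced.
Homoserine is absent, so PexH is active.
No repressor is bound and PexH is active, so *gixQ* is transcribed.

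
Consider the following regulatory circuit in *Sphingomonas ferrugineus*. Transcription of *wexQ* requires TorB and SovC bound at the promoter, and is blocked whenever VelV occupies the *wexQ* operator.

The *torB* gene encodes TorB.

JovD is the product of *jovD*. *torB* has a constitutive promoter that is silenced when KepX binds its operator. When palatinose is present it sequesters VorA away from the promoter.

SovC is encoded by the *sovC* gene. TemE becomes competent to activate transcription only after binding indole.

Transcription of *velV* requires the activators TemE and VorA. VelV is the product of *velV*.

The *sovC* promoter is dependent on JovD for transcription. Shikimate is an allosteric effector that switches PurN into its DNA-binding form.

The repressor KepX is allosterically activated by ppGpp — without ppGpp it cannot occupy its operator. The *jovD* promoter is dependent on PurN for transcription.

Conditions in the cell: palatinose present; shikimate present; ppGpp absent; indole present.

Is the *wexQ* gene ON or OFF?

ON

ppGpp is absent, so KepX is inactive.
With no repressor bound, *torB* is transcribed.
So TorB is produced and active.
Shikimate is present, so PurN is active.
No repressor is bound and PurN is active, so *jovD* is transcribed.
So JovD is produced and active.
No repressor is bound and JovD is active, so *sovC* is transcribed.
So SovC is produced and active.
Indole is present, so TemE is active.
Palatinose is present, so VorA is inactive.
Required activator VorA is absent, so *velV* is not transcribed.
So VelV is not produced.
No repressor is bound and TorB and SovC are active, so *wexQ* is transcribed.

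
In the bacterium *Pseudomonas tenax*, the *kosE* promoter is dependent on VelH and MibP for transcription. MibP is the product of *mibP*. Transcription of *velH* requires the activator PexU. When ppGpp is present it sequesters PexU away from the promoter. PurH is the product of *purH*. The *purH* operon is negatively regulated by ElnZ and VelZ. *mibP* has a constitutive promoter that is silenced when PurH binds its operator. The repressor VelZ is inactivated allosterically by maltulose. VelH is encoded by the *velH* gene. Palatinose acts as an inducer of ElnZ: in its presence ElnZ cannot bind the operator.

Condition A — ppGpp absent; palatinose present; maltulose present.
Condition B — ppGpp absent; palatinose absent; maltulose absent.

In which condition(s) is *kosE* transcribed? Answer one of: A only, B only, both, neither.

B only

Condition A:
ppGpp is absent, so PexU is active.
No repressor is bound and PexU is active, so *velH* is transcribed.
So VelH is produced and active.
Palatinose is present, so ElnZ is inactive.
Maltulose is present, so VelZ is inactive.
With no repressor bound, *purH* is transcribed.
So PurH is produced and active.
With repressor PurH bound, *mibP* is not transcribed.
So MibP is not produced.
Required activator MibP is absent, so *kosE* is not transcribed.
→ *kosE* is OFF in A.
Condition B:
ppGpp is absent, so PexU is active.
No repressor is bound and PexU is active, so *velH* is transcribed.
So VelH is produced and active.
Palatinose is absent, so ElnZ is active.
Maltulose is absent, so VelZ is active.
With repressor ElnZ bound, *purH* is not transcribed.
So PurH is not produced.
With no repressor bound, *mibP* is transcribed.
So MibP is produced and active.
No repressor is bound and VelH and MibP are active, so *kosE* is transcribed.
→ *kosE* is ON in B.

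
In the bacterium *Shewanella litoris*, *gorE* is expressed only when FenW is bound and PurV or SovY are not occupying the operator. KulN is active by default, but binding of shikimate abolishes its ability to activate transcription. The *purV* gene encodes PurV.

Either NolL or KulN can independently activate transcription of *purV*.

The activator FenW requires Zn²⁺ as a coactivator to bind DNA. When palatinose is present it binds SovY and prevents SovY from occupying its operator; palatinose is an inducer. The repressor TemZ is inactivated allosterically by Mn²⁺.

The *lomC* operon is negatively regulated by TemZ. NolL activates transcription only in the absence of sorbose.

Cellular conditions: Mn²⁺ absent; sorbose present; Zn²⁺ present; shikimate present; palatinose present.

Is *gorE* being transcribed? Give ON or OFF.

ON

Zn²⁺ is present, so FenW is active.
Sorbose is present, so NolL is inactive.
Shikimate is present, so KulN is inactive.
No activator is available at the *purV* promoter, so *purV* is not transcribed.
So PurV is not produced.
Palatinose is present, so SovY is inactive.
No repressor is bound and FenW is active, so *gorE* is transcribed.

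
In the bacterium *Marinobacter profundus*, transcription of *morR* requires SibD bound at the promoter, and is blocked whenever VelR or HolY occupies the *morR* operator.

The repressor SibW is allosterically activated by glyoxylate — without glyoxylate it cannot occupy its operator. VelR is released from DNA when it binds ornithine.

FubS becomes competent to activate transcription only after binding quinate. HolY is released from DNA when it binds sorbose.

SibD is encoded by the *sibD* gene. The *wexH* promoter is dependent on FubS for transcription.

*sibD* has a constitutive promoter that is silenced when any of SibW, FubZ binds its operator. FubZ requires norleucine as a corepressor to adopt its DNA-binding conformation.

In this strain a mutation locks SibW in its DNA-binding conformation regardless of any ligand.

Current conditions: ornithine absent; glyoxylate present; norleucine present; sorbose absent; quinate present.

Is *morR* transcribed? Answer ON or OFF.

OFF

Ornithine is absent, so VelR is active.
Sorbose is absent, so HolY is active.
SibW is constitutively active in this strain.
Norleucine is present, so FubZ is active.
With repressor SibW bound, *sibD* is not transcribed.
So SibD is not produced.
With repressor VelR bound, *morR* is not transcribed.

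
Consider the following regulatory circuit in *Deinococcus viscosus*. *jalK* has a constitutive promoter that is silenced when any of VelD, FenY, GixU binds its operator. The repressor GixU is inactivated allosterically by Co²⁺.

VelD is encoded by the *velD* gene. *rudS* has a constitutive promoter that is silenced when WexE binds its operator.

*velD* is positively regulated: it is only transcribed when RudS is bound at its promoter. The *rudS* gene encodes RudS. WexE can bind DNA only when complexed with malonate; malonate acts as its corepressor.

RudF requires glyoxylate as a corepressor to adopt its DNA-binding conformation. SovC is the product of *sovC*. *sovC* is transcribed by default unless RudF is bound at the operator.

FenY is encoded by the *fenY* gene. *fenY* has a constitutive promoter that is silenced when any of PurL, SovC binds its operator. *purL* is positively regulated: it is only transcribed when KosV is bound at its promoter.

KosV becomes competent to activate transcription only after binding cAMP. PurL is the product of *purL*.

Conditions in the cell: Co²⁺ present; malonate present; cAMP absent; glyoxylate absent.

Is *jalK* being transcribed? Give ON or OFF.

ON

Malonate is present, so WexE is active.
With repressor WexE bound, *rudS* is not transcribed.
So RudS is not produced.
Required activator RudS is absent, so *velD* is not transcribed.
So VelD is not produced.
cAMP is absent, so KosV is inactive.
Required activator KosV is absent, so *purL* is not transcribed.
So PurL is not produced.
Glyoxylate is absent, so RudF is inactive.
With no repressor bound, *sovC* is transcribed.
So SovC is produced and active.
With repressor SovC bound, *fenY* is not transcribed.
So FenY is not produced.
Co²⁺ is present, so GixU is inactive.
With no repressor bound, *jalK* is transcribed.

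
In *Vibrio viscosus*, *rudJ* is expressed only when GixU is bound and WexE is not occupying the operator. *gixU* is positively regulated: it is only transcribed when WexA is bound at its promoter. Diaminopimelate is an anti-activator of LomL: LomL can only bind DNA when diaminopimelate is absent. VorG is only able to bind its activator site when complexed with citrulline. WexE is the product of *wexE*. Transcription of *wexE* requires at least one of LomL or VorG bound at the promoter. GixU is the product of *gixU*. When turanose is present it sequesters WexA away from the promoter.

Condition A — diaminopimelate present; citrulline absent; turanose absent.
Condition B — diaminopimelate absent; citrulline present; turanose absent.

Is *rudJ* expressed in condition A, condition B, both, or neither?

A only

Condition A:
Diaminopimelate is present, so LomL is inactive.
Citrulline is absent, so VorG is inactive.
No activator is available at the *wexE* promoter, so *wexE* is not transcribed.
So WexE is not produced.
Turanose is absent, so WexA is active.
No repressor is bound and WexA is active, so *gixU* is transcribed.
So GixU is produced and active.
No repressor is bound and GixU is active, so *rudJ* is transcribed.
→ *rudJ* is ON in A.
Condition B:
Diaminopimelate is absent, so LomL is active.
Citrulline is present, so VorG is active.
Activator LomL is present, so *wexE* is transcribed.
So WexE is produced and active.
Turanose is absent, so WexA is active.
No repressor is bound and WexA is active, so *gixU* is transcribed.
So GixU is produced and active.
With repressor WexE bound, *rudJ* is not transcribed.
→ *rudJ* is OFF in B.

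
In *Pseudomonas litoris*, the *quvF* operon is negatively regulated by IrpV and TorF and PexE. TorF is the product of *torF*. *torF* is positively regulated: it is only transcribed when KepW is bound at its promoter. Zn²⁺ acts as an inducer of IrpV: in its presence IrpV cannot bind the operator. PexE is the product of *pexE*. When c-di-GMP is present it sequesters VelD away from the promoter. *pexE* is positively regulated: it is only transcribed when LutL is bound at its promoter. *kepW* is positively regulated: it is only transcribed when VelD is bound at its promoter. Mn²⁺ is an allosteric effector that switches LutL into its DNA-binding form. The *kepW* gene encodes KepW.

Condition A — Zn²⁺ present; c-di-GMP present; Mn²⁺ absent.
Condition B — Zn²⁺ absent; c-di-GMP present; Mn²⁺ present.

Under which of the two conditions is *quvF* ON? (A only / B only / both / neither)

A only

Condition A:
Zn²⁺ is present, so IrpV is inactive.
c-di-GMP is present, so VelD is inactive.
Required activator VelD is absent, so *kepW* is not transcribed.
So KepW is not produced.
Required activator KepW is absent, so *torF* is not transcribed.
So TorF is not produced.
Mn²⁺ is absent, so LutL is inactive.
Required activator LutL is absent, so *pexE* is not transcribed.
So PexE is not produced.
With no repressor bound, *quvF* is transcribed.
→ *quvF* is ON in A.
Condition B:
Zn²⁺ is absent, so IrpV is active.
c-di-GMP is present, so VelD is inactive.
Required activator VelD is absent, so *kepW* is not transcribed.
So KepW is not produced.
Required activator KepW is absent, so *torF* is not transcribed.
So TorF is not produced.
Mn²⁺ is present, so LutL is active.
No repressor is bound and LutL is active, so *pexE* is transcribed.
So PexE is produced and active.
With repressor IrpV bound, *quvF* is not transcribed.
→ *quvF* is OFF in B.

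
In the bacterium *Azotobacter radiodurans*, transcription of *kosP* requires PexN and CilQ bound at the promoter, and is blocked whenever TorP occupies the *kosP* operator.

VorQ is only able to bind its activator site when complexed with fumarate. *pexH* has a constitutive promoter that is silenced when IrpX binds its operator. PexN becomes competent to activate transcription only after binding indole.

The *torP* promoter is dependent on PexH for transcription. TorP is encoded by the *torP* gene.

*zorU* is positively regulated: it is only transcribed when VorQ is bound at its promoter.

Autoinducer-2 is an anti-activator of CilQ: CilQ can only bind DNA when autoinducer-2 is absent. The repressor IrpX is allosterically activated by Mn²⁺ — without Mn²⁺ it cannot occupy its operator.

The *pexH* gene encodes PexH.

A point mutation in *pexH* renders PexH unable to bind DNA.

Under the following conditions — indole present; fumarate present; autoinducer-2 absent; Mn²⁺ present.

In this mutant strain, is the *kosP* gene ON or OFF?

Indole is present, so PexN is active.
Autoinducer-2 is absent, so CilQ is active.
PexH is non-functional in this strain, so it has no effect.
Required activator PexH is absent, so *torP* is not transcribed.
So TorP is not produced.
No repressor is bound and PexN and CilQ are active, so *kosP* is transcribed.

ON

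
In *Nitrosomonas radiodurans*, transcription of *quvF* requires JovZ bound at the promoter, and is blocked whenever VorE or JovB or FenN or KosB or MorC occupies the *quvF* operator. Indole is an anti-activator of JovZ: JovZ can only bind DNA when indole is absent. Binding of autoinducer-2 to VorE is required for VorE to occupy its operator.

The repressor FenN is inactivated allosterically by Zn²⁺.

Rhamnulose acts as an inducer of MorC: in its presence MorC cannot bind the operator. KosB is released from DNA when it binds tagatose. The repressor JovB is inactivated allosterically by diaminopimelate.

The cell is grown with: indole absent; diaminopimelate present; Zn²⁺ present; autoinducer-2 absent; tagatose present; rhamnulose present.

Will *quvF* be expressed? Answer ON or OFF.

ON

Autoinducer-2 is absent, so VorE is inactive.
Diaminopimelate is present, so JovB is inactive.
Zn²⁺ is present, so FenN is inactive.
Indole is absent, so JovZ is active.
Tagatose is present, so KosB is inactive.
Rhamnulose is present, so MorC is inactive.
No repressor is bound and JovZ is active, so *quvF* is transcribed.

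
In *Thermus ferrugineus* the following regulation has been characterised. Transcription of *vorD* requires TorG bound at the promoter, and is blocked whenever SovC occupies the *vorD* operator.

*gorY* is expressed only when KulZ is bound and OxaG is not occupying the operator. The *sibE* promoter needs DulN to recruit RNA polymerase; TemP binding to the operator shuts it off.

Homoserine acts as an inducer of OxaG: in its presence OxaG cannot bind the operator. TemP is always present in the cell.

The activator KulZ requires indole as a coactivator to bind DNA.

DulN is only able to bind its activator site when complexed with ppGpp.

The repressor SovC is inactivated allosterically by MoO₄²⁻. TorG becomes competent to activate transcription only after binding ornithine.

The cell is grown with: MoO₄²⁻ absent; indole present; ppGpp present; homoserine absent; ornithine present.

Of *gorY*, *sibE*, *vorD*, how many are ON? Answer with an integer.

0

Indole is present, so KulZ is active.
Homoserine is absent, so OxaG is active.
With repressor OxaG bound, *gorY* is not transcribed.
→ *gorY* is OFF.
TemP is produced constitutively and is active.
ppGpp is present, so DulN is active.
With repressor TemP bound, *sibE* is not transcribed.
→ *sibE* is OFF.
MoO₄²⁻ is absent, so SovC is active.
Ornithine is present, so TorG is active.
With repressor SovC bound, *vorD* is not transcribed.
→ *vorD* is OFF.
0 of the 3 genes are transcribed.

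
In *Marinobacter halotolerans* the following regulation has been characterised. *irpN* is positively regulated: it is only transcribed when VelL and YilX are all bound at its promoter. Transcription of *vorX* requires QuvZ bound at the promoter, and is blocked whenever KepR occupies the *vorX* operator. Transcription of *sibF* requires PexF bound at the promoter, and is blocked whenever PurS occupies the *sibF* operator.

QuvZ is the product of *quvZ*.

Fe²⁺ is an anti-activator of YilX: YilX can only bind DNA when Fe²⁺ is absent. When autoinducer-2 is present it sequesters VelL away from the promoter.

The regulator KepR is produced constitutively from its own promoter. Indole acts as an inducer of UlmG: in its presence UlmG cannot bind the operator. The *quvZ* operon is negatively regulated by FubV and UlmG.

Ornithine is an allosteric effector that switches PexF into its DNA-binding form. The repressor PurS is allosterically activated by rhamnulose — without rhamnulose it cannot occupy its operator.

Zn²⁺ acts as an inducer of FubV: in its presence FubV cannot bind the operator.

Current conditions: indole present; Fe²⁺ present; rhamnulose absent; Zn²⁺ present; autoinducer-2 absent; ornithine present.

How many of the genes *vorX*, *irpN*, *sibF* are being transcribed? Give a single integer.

1

Zn²⁺ is present, so FubV is inactive.
Indole is present, so UlmG is inactive.
With no repressor bound, *quvZ* is transcribed.
So QuvZ is produced and active.
KepR is produced constitutively and is active.
With repressor KepR bound, *vorX* is not transcribed.
→ *vorX* is OFF.
Autoinducer-2 is absent, so VelL is active.
Fe²⁺ is present, so YilX is inactive.
Required activator YilX is absent, so *irpN* is not transcribed.
→ *irpN* is OFF.
Ornithine is present, so PexF is active.
Rhamnulose is absent, so PurS is inactive.
No repressor is bound and PexF is active, so *sibF* is transcribed.
→ *sibF* is ON.
1 of the 3 genes is transcribed.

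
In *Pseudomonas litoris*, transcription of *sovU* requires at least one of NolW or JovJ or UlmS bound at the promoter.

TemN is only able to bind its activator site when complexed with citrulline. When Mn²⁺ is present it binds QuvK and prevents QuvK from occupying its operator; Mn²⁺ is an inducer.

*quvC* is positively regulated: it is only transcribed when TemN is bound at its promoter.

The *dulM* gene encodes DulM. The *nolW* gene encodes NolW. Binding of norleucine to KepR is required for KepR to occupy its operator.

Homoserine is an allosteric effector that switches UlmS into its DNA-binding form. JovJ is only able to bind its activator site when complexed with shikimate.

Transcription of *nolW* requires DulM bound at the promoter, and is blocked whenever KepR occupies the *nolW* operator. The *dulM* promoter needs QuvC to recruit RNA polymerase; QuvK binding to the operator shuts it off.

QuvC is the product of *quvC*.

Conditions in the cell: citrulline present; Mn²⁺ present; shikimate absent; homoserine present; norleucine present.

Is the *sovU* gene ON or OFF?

ON

Norleucine is present, so KepR is active.
Citrulline is present, so TemN is active.
No repressor is bound and TemN is active, so *quvC* is transcribed.
So QuvC is produced and active.
Mn²⁺ is present, so QuvK is inactive.
No repressor is bound and QuvC is active, so *dulM* is transcribed.
So DulM is produced and active.
With repressor KepR bound, *nolW* is not transcribed.
So NolW is not produced.
Shikimate is absent, so JovJ is inactive.
Homoserine is present, so UlmS is active.
Activator UlmS is present, so *sovU* is transcribed.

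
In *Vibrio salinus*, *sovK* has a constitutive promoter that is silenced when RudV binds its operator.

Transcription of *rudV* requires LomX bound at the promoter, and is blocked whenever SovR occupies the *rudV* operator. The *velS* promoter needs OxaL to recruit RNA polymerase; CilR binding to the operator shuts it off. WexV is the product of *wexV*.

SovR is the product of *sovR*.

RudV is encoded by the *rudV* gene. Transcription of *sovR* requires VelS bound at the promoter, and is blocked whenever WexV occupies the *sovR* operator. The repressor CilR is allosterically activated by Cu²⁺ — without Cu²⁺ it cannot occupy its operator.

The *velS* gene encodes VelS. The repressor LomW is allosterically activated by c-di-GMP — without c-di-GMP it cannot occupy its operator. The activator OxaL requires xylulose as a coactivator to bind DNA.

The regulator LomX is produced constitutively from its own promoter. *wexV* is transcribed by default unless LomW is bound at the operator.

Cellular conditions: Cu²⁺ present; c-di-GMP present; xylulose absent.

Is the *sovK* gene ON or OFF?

OFF

c-di-GMP is present, so LomW is active.
With repressor LomW bound, *wexV* is not transcribed.
So WexV is not produced.
Xylulose is absent, so OxaL is inactive.
Cu²⁺ is present, so CilR is active.
With repressor CilR bound, *velS* is not transcribed.
So VelS is not produced.
Required activator VelS is absent, so *sovR* is not transcribed.
So SovR is not produced.
LomX is produced constitutively and is active.
No repressor is bound and LomX is active, so *rudV* is transcribed.
So RudV is produced and active.
With repressor RudV bound, *sovK* is not transcribed.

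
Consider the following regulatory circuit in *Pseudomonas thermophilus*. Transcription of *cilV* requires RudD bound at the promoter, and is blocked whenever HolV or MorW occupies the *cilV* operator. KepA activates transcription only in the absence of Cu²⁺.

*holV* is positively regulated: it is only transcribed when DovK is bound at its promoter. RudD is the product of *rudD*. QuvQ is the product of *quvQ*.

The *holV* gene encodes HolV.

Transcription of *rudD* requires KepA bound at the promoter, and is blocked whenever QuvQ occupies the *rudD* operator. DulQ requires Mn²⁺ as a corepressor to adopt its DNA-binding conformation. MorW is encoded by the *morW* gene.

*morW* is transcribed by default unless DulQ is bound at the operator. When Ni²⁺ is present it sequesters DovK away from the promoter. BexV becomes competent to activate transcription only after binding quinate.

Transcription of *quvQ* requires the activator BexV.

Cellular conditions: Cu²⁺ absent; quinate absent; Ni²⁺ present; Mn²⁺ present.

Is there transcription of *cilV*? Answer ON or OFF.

Ni²⁺ is present, so DovK is inactive.
Required activator DovK is absent, so *holV* is not transcribed.
So HolV is not produced.
Cu²⁺ is absent, so KepA is active.
Quinate is absent, so BexV is inactive.
Required activator BexV is absent, so *quvQ* is not transcribed.
So QuvQ is not produced.
No repressor is bound and KepA is active, so *rudD* is transcribed.
So RudD is produced and active.
Mn²⁺ is present, so DulQ is active.
With repressor DulQ bound, *morW* is not transcribed.
So MorW is not produced.
No repressor is bound and RudD is active, so *cilV* is transcribed.

ON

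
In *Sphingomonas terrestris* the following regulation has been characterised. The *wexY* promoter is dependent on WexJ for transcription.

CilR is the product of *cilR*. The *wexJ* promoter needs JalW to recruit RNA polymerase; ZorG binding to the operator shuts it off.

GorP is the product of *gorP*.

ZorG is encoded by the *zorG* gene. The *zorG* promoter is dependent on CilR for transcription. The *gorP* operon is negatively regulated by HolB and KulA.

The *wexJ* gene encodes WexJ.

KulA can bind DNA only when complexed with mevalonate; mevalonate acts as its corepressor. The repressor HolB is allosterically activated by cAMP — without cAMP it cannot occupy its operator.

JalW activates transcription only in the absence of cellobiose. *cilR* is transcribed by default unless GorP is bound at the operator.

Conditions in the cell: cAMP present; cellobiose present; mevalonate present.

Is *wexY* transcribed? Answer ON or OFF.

OFF

cAMP is present, so HolB is active.
Mevalonate is present, so KulA is active.
With repressor HolB bound, *gorP* is not transcribed.
So GorP is not produced.
With no repressor bound, *cilR* is transcribed.
So CilR is produced and active.
No repressor is bound and CilR is active, so *zorG* is transcribed.
So ZorG is produced and active.
Cellobiose is present, so JalW is inactive.
With repressor ZorG bound, *wexJ* is not transcribed.
So WexJ is not produced.
Required activator WexJ is absent, so *wexY* is not transcribed.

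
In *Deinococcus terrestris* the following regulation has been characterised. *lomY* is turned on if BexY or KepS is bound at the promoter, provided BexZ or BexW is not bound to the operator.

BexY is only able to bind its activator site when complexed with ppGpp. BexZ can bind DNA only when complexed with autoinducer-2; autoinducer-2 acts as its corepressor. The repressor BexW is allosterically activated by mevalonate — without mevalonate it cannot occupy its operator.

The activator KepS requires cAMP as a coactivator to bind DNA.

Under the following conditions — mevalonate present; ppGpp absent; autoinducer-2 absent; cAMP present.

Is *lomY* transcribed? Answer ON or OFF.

OFF

ppGpp is absent, so BexY is inactive.
Autoinducer-2 is absent, so BexZ is inactive.
cAMP is present, so KepS is active.
Mevalonate is present, so BexW is active.
With repressor BexW bound, *lomY* is not transcribed.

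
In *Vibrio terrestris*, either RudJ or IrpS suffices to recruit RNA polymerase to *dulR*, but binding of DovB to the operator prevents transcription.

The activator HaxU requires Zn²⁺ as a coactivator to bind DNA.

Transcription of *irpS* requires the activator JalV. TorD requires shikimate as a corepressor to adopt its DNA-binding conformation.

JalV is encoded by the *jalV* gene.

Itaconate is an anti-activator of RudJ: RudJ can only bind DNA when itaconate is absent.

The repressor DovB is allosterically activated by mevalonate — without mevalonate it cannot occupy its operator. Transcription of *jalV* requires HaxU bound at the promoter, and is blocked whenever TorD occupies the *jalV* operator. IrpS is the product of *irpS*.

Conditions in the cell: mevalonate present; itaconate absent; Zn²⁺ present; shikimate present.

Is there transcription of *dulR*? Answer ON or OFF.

Itaconate is absent, so RudJ is active.
Zn²⁺ is present, so HaxU is active.
Shikimate is present, so TorD is active.
With repressor TorD bound, *jalV* is not transcribed.
So JalV is not produced.
Required activator JalV is absent, so *irpS* is not transcribed.
So IrpS is not produced.
Mevalonate is present, so DovB is active.
With repressor DovB bound, *dulR* is not transcribed.

OFF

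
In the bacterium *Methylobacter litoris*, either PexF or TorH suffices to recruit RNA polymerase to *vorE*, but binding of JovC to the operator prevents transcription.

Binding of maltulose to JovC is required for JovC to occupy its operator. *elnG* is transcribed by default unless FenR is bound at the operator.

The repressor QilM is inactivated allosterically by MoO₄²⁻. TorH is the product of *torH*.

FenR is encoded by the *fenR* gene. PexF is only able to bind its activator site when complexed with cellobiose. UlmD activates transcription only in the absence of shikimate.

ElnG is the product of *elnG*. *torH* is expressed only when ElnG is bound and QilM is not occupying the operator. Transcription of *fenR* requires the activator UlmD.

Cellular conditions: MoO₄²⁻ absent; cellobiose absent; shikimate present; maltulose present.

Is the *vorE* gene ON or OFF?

Cellobiose is absent, so PexF is inactive.
MoO₄²⁻ is absent, so QilM is active.
Shikimate is present, so UlmD is inactive.
Required activator UlmD is absent, so *fenR* is not transcribed.
So FenR is not produced.
With no repressor bound, *elnG* is transcribed.
So ElnG is produced and active.
With repressor QilM bound, *torH* is not transcribed.
So TorH is not produced.
Maltulose is present, so JovC is active.
With repressor JovC bound, *vorE* is not transcribed.

OFF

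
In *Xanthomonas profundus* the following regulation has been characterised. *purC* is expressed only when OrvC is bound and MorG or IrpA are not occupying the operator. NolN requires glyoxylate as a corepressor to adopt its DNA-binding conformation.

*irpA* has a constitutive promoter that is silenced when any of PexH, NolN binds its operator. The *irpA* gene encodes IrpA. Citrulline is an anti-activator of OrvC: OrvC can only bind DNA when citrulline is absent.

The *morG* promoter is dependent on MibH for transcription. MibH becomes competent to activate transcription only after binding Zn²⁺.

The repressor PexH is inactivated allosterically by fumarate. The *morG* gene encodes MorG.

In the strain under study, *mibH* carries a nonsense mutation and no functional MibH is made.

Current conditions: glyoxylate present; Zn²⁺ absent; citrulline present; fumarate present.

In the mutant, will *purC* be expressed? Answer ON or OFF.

Citrulline is present, so OrvC is inactive.
MibH is non-functional in this strain, so it has no effect.
Required activator MibH is absent, so *morG* is not transcribed.
So MorG is not produced.
Fumarate is present, so PexH is inactive.
Glyoxylate is present, so NolN is active.
With repressor NolN bound, *irpA* is not transcribed.
So IrpA is not produced.
Required activator OrvC is absent, so *purC* is not transcribed.

OFF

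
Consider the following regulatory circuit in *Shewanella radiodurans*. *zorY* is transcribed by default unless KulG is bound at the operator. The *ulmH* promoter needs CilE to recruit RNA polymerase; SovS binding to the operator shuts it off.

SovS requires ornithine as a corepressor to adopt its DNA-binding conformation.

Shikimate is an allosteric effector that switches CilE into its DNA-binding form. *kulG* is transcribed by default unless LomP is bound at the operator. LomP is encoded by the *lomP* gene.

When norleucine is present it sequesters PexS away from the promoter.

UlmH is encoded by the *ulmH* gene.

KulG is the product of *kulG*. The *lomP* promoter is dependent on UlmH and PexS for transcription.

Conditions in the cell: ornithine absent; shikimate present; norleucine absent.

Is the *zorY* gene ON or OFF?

ON

Ornithine is absent, so SovS is inactive.
Shikimate is present, so CilE is active.
No repressor is bound and CilE is active, so *ulmH* is transcribed.
So UlmH is produced and active.
Norleucine is absent, so PexS is active.
No repressor is bound and UlmH and PexS are active, so *lomP* is transcribed.
So LomP is produced and active.
With repressor LomP bound, *kulG* is not transcribed.
So KulG is not produced.
With no repressor bound, *zorY* is transcribed.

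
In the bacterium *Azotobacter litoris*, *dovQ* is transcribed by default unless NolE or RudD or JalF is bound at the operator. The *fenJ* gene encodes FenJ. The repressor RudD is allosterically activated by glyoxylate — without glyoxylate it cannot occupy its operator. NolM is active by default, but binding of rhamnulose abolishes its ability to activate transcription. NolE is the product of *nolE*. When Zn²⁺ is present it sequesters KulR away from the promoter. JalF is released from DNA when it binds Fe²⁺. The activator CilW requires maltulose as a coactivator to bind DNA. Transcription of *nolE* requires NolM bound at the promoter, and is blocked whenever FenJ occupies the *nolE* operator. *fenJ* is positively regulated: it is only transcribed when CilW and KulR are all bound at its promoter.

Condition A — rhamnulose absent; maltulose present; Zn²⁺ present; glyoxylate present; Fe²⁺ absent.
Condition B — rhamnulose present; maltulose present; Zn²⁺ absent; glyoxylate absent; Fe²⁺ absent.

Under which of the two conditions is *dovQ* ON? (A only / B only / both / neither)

Condition A:
Rhamnulose is absent, so NolM is active.
Maltulose is present, so CilW is active.
Zn²⁺ is present, so KulR is inactive.
Required activator KulR is absent, so *fenJ* is not transcribed.
So FenJ is not produced.
No repressor is bound and NolM is active, so *nolE* is transcribed.
So NolE is produced and active.
Glyoxylate is present, so RudD is active.
Fe²⁺ is absent, so JalF is active.
With repressor NolE bound, *dovQ* is not transcribed.
→ *dovQ* is OFF in A.
Condition B:
Rhamnulose is present, so NolM is inactive.
Maltulose is present, so CilW is active.
Zn²⁺ is absent, so KulR is active.
No repressor is bound and CilW and KulR are active, so *fenJ* is transcribed.
So FenJ is produced and active.
With repressor FenJ bound, *nolE* is not transcribed.
So NolE is not produced.
Glyoxylate is absent, so RudD is inactive.
Fe²⁺ is absent, so JalF is active.
With repressor JalF bound, *dovQ* is not transcribed.
→ *dovQ* is OFF in B.

neither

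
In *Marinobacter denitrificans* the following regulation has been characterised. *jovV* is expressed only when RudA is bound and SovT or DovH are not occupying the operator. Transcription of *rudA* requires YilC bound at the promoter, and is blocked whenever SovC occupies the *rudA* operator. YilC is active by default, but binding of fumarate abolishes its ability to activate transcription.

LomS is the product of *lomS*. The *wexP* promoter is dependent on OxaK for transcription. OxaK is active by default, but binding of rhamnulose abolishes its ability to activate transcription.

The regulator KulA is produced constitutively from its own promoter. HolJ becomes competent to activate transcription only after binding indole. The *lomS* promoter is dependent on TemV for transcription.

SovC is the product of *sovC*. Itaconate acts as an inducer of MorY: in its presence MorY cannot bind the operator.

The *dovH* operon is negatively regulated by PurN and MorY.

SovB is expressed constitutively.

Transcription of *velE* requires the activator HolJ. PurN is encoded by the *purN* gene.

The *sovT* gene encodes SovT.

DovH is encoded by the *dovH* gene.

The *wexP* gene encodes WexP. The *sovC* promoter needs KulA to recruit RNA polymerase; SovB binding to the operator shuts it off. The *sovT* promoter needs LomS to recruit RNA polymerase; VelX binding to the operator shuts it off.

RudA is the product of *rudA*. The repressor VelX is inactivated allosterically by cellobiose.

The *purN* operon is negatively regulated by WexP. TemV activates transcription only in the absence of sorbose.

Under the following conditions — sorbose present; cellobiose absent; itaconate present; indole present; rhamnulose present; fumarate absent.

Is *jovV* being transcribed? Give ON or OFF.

KulA is produced constitutively and is active.
SovB is produced constitutively and is active.
With repressor SovB bound, *sovC* is not transcribed.
So SovC is not produced.
Fumarate is absent, so YilC is active.
No repressor is bound and YilC is active, so *rudA* is transcribed.
So RudA is produced and active.
Cellobiose is absent, so VelX is active.
Sorbose is present, so TemV is inactive.
Required activator TemV is absent, so *lomS* is not transcribed.
So LomS is not produced.
With repressor VelX bound, *sovT* is not transcribed.
So SovT is not produced.
Rhamnulose is present, so OxaK is inactive.
Required activator OxaK is absent, so *wexP* is not transcribed.
So WexP is not produced.
With no repressor bound, *purN* is transcribed.
So PurN is produced and active.
Itaconate is present, so MorY is inactive.
With repressor PurN bound, *dovH* is not transcribed.
So DovH is not produced.
No repressor is bound and RudA is active, so *jovV* is transcribed.

ON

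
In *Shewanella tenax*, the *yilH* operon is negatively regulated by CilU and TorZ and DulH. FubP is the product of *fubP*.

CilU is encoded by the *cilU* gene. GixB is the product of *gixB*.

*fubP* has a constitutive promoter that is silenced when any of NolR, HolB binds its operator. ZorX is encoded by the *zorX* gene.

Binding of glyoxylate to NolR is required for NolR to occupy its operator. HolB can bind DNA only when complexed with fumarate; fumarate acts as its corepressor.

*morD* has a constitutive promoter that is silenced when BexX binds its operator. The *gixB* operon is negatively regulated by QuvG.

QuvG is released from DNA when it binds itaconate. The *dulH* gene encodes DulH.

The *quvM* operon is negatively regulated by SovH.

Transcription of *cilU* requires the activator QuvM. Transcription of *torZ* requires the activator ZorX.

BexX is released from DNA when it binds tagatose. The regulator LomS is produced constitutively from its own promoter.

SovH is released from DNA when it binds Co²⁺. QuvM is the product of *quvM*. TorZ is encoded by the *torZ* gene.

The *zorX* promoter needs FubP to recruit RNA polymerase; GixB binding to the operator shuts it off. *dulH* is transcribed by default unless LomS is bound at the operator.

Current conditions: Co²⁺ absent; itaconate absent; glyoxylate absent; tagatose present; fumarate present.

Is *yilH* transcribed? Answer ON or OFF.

ON

Co²⁺ is absent, so SovH is active.
With repressor SovH bound, *quvM* is not transcribed.
So QuvM is not produced.
Required activator QuvM is absent, so *cilU* is not transcribed.
So CilU is not produced.
Itaconate is absent, so QuvG is active.
With repressor QuvG bound, *gixB* is not transcribed.
So GixB is not produced.
Glyoxylate is absent, so NolR is inactive.
Fumarate is present, so HolB is active.
With repressor HolB bound, *fubP* is not transcribed.
So FubP is not produced.
Required activator FubP is absent, so *zorX* is not transcribed.
So ZorX is not produced.
Required activator ZorX is absent, so *torZ* is not transcribed.
So TorZ is not produced.
LomS is produced constitutively and is active.
With repressor LomS bound, *dulH* is not transcribed.
So DulH is not produced.
With no repressor bound, *yilH* is transcribed.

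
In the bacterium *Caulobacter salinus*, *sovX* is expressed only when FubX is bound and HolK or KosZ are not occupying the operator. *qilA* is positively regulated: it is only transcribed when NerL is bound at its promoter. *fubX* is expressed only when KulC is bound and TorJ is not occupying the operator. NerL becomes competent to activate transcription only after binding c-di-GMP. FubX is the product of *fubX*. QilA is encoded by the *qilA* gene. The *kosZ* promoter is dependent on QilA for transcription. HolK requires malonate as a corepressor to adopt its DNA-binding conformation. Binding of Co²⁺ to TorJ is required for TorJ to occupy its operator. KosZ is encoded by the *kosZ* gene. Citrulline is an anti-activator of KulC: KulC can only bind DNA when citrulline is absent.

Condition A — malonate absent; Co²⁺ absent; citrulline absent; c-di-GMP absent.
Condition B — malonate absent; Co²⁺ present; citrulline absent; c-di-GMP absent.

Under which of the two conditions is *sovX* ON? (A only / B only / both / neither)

A only

Condition A:
Malonate is absent, so HolK is inactive.
Co²⁺ is absent, so TorJ is inactive.
Citrulline is absent, so KulC is active.
No repressor is bound and KulC is active, so *fubX* is transcribed.
So FubX is produced and active.
c-di-GMP is absent, so NerL is inactive.
Required activator NerL is absent, so *qilA* is not transcribed.
So QilA is not produced.
Required activator QilA is absent, so *kosZ* is not transcribed.
So KosZ is not produced.
No repressor is bound and FubX is active, so *sovX* is transcribed.
→ *sovX* is ON in A.
Condition B:
Malonate is absent, so HolK is inactive.
Co²⁺ is present, so TorJ is active.
Citrulline is absent, so KulC is active.
With repressor TorJ bound, *fubX* is not transcribed.
So FubX is not produced.
c-di-GMP is absent, so NerL is inactive.
Required activator NerL is absent, so *qilA* is not transcribed.
So QilA is not produced.
Required activator QilA is absent, so *kosZ* is not transcribed.
So KosZ is not produced.
Required activator FubX is absent, so *sovX* is not transcribed.
→ *sovX* is OFF in B.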